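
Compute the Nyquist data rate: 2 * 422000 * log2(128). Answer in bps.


Rate = 2 * B * log2(M) = 2 * 422000 * 7.0 = 5908000.0

5908000.0 bps


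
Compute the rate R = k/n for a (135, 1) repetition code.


Rate = k/n = 1/135

1/135


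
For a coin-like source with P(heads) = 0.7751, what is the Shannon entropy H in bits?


H = -p*log2(p) - (1-p)*log2(1-p). -0.7751*log2(0.7751) = 0.284885; -0.2249*log2(0.2249) = 0.484130. H = 0.284885 + 0.484130 = 0.769

0.769 bits


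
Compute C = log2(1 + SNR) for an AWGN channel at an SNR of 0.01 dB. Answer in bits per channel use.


SNR_linear = 10^(0.01/10) = 1.0023; C = log2(1 + SNR_linear) = log2(1 + 1.0023) = 1.0017

1.0017 bits/channel use


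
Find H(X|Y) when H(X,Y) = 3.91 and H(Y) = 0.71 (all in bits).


H(X|Y) = H(X,Y) - H(Y) = 3.91 - 0.71 = 3.2

3.2 bits


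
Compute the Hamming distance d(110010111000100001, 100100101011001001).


Count differing positions: . ^ . ^ ^ . . ^ . . ^ ^ ^ . ^ . . . = 8 differences

8


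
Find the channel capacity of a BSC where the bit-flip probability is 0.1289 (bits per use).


H(p) = -p*log2(p) - (1-p)*log2(1-p) = -0.1289*log2(0.1289) - 0.8711*log2(0.8711) = 0.380987 + 0.173427 = 0.5544. C = 1 - H(p) = 1 - 0.5544 = 0.4456

0.4456 bits


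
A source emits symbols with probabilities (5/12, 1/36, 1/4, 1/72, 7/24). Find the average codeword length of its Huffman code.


Huffman construction (repeatedly merge the two least-probable nodes; each merge adds 1 bit to every symbol beneath it): 1/72 + 1/36 = 1/24; 1/24 + 1/4 = 7/24; 7/24 + 7/24 = 7/12; 5/12 + 7/12 = 1. Resulting codeword lengths (in the order the probabilities were given): (1, 4, 3, 4, 2). L_avg = sum(p_i * l_i) = 5/12*1 + 1/36*4 + 1/4*3 + 1/72*4 + 7/24*2 = 23/12 = 1.9167

1.9167 bits


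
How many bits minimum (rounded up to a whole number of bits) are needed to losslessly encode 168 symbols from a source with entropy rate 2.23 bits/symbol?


Minimum bits >= n * H = 168 * 2.23 = 374.64, rounded up to a whole number of bits = 375

375 bits


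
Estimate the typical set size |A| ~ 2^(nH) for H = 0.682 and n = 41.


log2|A_typical| = nH = 41 * 0.682 = 27.962, so |A_typical| ~ 2^27.962 = 2.615e+08

2.615e+08


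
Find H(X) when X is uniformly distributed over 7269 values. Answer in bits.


H = log2(n) = log2(7269) = 12.8275

12.8275 bits


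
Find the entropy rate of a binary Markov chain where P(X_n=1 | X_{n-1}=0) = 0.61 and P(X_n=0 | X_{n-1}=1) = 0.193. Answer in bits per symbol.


Stationary distribution: pi_0 = p10/(p01+p10) = 0.2403, pi_1 = 0.7597. Entropy rate H' = pi_0*H(p01) + pi_1*H(p10) = 0.2403*0.9648 + 0.7597*0.7077 = 0.7695

0.7695 bits/symbol


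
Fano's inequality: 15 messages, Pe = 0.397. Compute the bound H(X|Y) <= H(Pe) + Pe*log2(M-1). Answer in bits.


H(Pe) = -Pe*log2(Pe) - (1-Pe)*log2(1-Pe) = -0.397*log2(0.397) - 0.603*log2(0.603) = 0.529117 + 0.440051 = 0.9692. Pe*log2(M-1) = 0.397*log2(14) = 1.511520. Bound = H(Pe) + Pe*log2(M-1) = 0.529117 + 0.440051 + 1.511520 = 2.4807

2.4807 bits


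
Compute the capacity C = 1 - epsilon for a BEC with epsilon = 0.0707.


C = 1 - epsilon = 1 - 0.0707 = 0.9293

0.9293 bits


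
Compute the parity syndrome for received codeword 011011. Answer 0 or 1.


Syndrome = XOR of all bits = 0 XOR 1 XOR 1 XOR 0 XOR 1 XOR 1 = 0

0


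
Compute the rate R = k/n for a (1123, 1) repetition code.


Rate = k/n = 1/1123

1/1123


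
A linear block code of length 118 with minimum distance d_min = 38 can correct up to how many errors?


Correction capability = floor((d-1)/2) = floor((38-1)/2) = 18

18 errors


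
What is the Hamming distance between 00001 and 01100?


Count differing positions: . ^ ^ . ^ = 3 differences

3


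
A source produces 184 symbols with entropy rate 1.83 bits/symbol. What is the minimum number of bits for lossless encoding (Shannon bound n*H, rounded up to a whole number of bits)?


Minimum bits >= n * H = 184 * 1.83 = 336.72, rounded up to a whole number of bits = 337

337 bits


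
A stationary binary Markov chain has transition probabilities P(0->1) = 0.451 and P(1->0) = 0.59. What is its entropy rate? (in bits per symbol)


Stationary distribution: pi_0 = p10/(p01+p10) = 0.5668, pi_1 = 0.4332. Entropy rate H' = pi_0*H(p01) + pi_1*H(p10) = 0.5668*0.9931 + 0.4332*0.9765 = 0.9859

0.9859 bits/symbol


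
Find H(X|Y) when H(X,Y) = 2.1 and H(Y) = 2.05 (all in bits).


H(X|Y) = H(X,Y) - H(Y) = 2.1 - 2.05 = 0.05

0.05 bits


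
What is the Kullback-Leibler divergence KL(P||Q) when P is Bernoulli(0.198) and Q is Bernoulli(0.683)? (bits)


KL = p*log2(p/q) + (1-p)*log2((1-p)/(1-q)) = 0.198*log2(0.198/0.683) + 0.802*log2(0.802/0.317) = 0.7203

0.7203 bits


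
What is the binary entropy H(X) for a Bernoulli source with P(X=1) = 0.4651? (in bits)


H = -p*log2(p) - (1-p)*log2(1-p). -0.4651*log2(0.4651) = 0.513650; -0.5349*log2(0.5349) = 0.482832. H = 0.513650 + 0.482832 = 0.9965

0.9965 bits


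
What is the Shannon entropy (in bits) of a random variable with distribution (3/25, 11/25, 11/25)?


H = -sum(p_i * log2(p_i)). Terms: -(3/25)*log2(3/25) = 0.367067; -(11/25)*log2(11/25) = 0.521147; -(11/25)*log2(11/25) = 0.521147. H = 0.367067 + 0.521147 + 0.521147 = 1.4094

1.4094 bits


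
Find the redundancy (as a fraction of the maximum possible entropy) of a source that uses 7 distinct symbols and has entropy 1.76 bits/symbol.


H_max = log2(K) = log2(7) = 2.8074 bits/symbol. Redundancy = 1 - H/H_max = 1 - 1.76/2.8074 = 1 - 0.6269 = 0.3731

0.3731


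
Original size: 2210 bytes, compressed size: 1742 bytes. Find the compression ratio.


Ratio = original / compressed = 2210 / 1742 = 1.2687

1.2687


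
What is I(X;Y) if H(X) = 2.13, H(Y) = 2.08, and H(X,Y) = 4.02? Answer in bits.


I(X;Y) = H(X) + H(Y) - H(X,Y) = 2.13 + 2.08 - 4.02 = 0.19

0.19 bits


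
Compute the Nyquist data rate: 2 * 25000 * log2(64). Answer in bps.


Rate = 2 * B * log2(M) = 2 * 25000 * 6.0 = 300000.0

300000.0 bps


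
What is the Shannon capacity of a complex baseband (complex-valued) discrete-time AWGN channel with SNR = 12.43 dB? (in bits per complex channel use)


SNR_linear = 10^(12.43/10) = 17.4985; C = log2(1 + SNR_linear) = log2(1 + 17.4985) = 4.2093

4.2093 bits/channel use


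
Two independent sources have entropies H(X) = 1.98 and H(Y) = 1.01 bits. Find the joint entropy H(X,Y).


For independent variables, H(X,Y) = H(X) + H(Y) = 1.98 + 1.01 = 2.99

2.99 bits


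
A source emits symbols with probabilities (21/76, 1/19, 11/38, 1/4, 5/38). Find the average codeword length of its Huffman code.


Huffman construction (repeatedly merge the two least-probable nodes; each merge adds 1 bit to every symbol beneath it): 1/19 + 5/38 = 7/38; 7/38 + 1/4 = 33/76; 21/76 + 11/38 = 43/76; 33/76 + 43/76 = 1. Resulting codeword lengths (in the order the probabilities were given): (2, 3, 2, 2, 3). L_avg = sum(p_i * l_i) = 21/76*2 + 1/19*3 + 11/38*2 + 1/4*2 + 5/38*3 = 83/38 = 2.1842

2.1842 bits


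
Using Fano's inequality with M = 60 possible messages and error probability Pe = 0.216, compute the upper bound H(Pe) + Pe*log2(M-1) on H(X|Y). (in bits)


H(Pe) = -Pe*log2(Pe) - (1-Pe)*log2(1-Pe) = -0.216*log2(0.216) - 0.784*log2(0.784) = 0.477554 + 0.275242 = 0.7528. Pe*log2(M-1) = 0.216*log2(59) = 1.270651. Bound = H(Pe) + Pe*log2(M-1) = 0.477554 + 0.275242 + 1.270651 = 2.0234

2.0234 bits


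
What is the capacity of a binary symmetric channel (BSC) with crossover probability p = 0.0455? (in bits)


H(p) = -p*log2(p) - (1-p)*log2(1-p) = -0.0455*log2(0.0455) - 0.9545*log2(0.9545) = 0.202839 + 0.064126 = 0.267. C = 1 - H(p) = 1 - 0.267 = 0.733

0.733 bits


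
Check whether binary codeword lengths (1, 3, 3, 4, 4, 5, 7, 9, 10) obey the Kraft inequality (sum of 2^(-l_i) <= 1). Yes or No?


Kraft sum = sum(2^(-l_i)) = 0.917, need <= 1. Result: satisfied (a binary prefix-free code with these lengths exists)

Yes


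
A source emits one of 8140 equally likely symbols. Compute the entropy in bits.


H = log2(n) = log2(8140) = 12.9908

12.9908 bits


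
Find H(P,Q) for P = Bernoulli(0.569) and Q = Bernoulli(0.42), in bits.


H(P,Q) = -p*log2(q) - (1-p)*log2(1-q). -0.569*log2(0.42) = 0.712126; -0.431*log2(0.58) = 0.338712. H(P,Q) = 0.712126 + 0.338712 = 1.0508

1.0508 bits


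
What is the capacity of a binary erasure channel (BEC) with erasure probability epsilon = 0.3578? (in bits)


C = 1 - epsilon = 1 - 0.3578 = 0.6422

0.6422 bits


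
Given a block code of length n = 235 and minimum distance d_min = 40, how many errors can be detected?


Detection capability = d_min - 1 = 40 - 1 = 39

39 errors


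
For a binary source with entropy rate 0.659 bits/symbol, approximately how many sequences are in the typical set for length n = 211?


log2|A_typical| = nH = 211 * 0.659 = 139.049, so |A_typical| ~ 2^139.049 = 7.210e+41

7.210e+41


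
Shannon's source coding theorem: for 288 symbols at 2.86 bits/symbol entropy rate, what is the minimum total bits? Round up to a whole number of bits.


Minimum bits >= n * H = 288 * 2.86 = 823.68, rounded up to a whole number of bits = 824

824 bits


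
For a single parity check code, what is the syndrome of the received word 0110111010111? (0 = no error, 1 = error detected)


Syndrome = XOR of all bits = 0 XOR 1 XOR 1 XOR 0 XOR 1 XOR 1 XOR 1 XOR 0 XOR 1 XOR 0 XOR 1 XOR 1 XOR 1 = 1

1


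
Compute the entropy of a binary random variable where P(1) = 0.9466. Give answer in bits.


H = -p*log2(p) - (1-p)*log2(1-p). -0.9466*log2(0.9466) = 0.074945; -0.0534*log2(0.0534) = 0.225723. H = 0.074945 + 0.225723 = 0.3007

0.3007 bits


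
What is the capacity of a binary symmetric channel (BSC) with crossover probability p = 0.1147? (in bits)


H(p) = -p*log2(p) - (1-p)*log2(1-p) = -0.1147*log2(0.1147) - 0.8853*log2(0.8853) = 0.358330 + 0.155602 = 0.5139. C = 1 - H(p) = 1 - 0.5139 = 0.4861

0.4861 bits


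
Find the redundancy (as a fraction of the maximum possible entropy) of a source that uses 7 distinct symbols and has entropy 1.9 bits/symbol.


H_max = log2(K) = log2(7) = 2.8074 bits/symbol. Redundancy = 1 - H/H_max = 1 - 1.9/2.8074 = 1 - 0.6768 = 0.3232

0.3232


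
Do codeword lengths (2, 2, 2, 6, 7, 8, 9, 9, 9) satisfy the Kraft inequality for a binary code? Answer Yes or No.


Kraft sum = sum(2^(-l_i)) = 0.7832, need <= 1. Result: satisfied (a binary prefix-free code with these lengths exists)

Yes


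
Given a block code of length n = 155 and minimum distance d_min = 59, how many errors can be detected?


Detection capability = d_min - 1 = 59 - 1 = 58

58 errors


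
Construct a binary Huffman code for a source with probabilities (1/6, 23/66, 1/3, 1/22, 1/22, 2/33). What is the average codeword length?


Huffman construction (repeatedly merge the two least-probable nodes; each merge adds 1 bit to every symbol beneath it): 1/22 + 1/22 = 1/11; 2/33 + 1/11 = 5/33; 5/33 + 1/6 = 7/22; 7/22 + 1/3 = 43/66; 23/66 + 43/66 = 1. Resulting codeword lengths (in the order the probabilities were given): (3, 1, 2, 5, 5, 4). L_avg = sum(p_i * l_i) = 1/6*3 + 23/66*1 + 1/3*2 + 1/22*5 + 1/22*5 + 2/33*4 = 73/33 = 2.2121

2.2121 bits


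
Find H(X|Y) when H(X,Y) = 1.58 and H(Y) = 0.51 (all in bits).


H(X|Y) = H(X,Y) - H(Y) = 1.58 - 0.51 = 1.07

1.07 bits


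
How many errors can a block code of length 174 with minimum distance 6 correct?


Correction capability = floor((d-1)/2) = floor((6-1)/2) = 2

2 errors


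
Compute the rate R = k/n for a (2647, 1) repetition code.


Rate = k/n = 1/2647

1/2647


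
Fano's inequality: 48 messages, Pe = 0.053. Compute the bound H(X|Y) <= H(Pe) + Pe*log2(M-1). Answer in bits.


H(Pe) = -Pe*log2(Pe) - (1-Pe)*log2(1-Pe) = -0.053*log2(0.053) - 0.947*log2(0.947) = 0.224607 + 0.074400 = 0.299. Pe*log2(M-1) = 0.053*log2(47) = 0.294393. Bound = H(Pe) + Pe*log2(M-1) = 0.224607 + 0.074400 + 0.294393 = 0.5934

0.5934 bits


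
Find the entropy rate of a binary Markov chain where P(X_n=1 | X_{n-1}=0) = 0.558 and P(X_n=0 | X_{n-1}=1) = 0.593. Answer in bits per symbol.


Stationary distribution: pi_0 = p10/(p01+p10) = 0.5152, pi_1 = 0.4848. Entropy rate H' = pi_0*H(p01) + pi_1*H(p10) = 0.5152*0.9903 + 0.4848*0.9749 = 0.9828

0.9828 bits/symbol


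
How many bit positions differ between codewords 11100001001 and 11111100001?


Count differing positions: . . . ^ ^ ^ . ^ . . . = 4 differences

4


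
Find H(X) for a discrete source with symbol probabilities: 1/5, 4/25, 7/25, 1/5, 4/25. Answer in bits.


H = -sum(p_i * log2(p_i)). Terms: -(1/5)*log2(1/5) = 0.464386; -(4/25)*log2(4/25) = 0.423017; -(7/25)*log2(7/25) = 0.514220; -(1/5)*log2(1/5) = 0.464386; -(4/25)*log2(4/25) = 0.423017. H = 0.464386 + 0.423017 + 0.514220 + 0.464386 + 0.423017 = 2.289

2.289 bits


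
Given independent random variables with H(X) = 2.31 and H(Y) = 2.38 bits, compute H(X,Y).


For independent variables, H(X,Y) = H(X) + H(Y) = 2.31 + 2.38 = 4.69

4.69 bits


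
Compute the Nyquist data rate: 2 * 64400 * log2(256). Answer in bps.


Rate = 2 * B * log2(M) = 2 * 64400 * 8.0 = 1030400.0

1030400.0 bps


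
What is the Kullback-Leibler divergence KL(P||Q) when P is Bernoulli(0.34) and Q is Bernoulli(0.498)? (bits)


KL = p*log2(p/q) + (1-p)*log2((1-p)/(1-q)) = 0.34*log2(0.34/0.498) + 0.66*log2(0.66/0.502) = 0.0733

0.0733 bits


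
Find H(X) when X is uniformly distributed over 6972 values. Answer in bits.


H = log2(n) = log2(6972) = 12.7674

12.7674 bits


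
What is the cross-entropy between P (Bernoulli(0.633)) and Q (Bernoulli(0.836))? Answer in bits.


H(P,Q) = -p*log2(q) - (1-p)*log2(1-q). -0.633*log2(0.836) = 0.163583; -0.367*log2(0.164) = 0.957221. H(P,Q) = 0.163583 + 0.957221 = 1.1208

1.1208 bits


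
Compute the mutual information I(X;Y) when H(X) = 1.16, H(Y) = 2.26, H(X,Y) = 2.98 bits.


I(X;Y) = H(X) + H(Y) - H(X,Y) = 1.16 + 2.26 - 2.98 = 0.44

0.44 bits


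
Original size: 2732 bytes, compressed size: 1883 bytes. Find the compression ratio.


Ratio = original / compressed = 2732 / 1883 = 1.4509

1.4509


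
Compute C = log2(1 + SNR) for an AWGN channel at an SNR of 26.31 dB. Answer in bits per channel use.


SNR_linear = 10^(26.31/10) = 427.5629; C = log2(1 + SNR_linear) = log2(1 + 427.5629) = 8.7434

8.7434 bits/channel use


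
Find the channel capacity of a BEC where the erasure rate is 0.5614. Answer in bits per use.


C = 1 - epsilon = 1 - 0.5614 = 0.4386

0.4386 bits


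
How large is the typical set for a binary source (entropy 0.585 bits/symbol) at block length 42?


log2|A_typical| = nH = 42 * 0.585 = 24.57, so |A_typical| ~ 2^24.57 = 2.491e+07

2.491e+07


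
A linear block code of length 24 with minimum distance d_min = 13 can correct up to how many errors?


Correction capability = floor((d-1)/2) = floor((13-1)/2) = 6

6 errors


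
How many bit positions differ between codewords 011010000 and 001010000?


Count differing positions: . ^ . . . . . . . = 1 differences

1


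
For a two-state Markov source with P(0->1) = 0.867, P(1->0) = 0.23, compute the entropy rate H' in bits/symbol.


Stationary distribution: pi_0 = p10/(p01+p10) = 0.2097, pi_1 = 0.7903. Entropy rate H' = pi_0*H(p01) + pi_1*H(p10) = 0.2097*0.5656 + 0.7903*0.778 = 0.7335

0.7335 bits/symbol


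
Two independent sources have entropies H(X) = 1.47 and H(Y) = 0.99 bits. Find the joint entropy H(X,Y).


For independent variables, H(X,Y) = H(X) + H(Y) = 1.47 + 0.99 = 2.46

2.46 bits


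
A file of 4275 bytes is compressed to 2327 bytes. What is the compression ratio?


Ratio = original / compressed = 4275 / 2327 = 1.8371

1.8371


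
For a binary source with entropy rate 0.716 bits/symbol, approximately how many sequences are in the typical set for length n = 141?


log2|A_typical| = nH = 141 * 0.716 = 100.956, so |A_typical| ~ 2^100.956 = 2.459e+30

2.459e+30


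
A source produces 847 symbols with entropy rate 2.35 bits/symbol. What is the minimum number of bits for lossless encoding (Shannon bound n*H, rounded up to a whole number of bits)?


Minimum bits >= n * H = 847 * 2.35 = 1990.45, rounded up to a whole number of bits = 1991

1991 bits


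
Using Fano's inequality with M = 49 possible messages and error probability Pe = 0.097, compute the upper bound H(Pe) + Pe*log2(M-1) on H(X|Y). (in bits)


H(Pe) = -Pe*log2(Pe) - (1-Pe)*log2(1-Pe) = -0.097*log2(0.097) - 0.903*log2(0.903) = 0.326490 + 0.132924 = 0.4594. Pe*log2(M-1) = 0.097*log2(48) = 0.541741. Bound = H(Pe) + Pe*log2(M-1) = 0.326490 + 0.132924 + 0.541741 = 1.0012

1.0012 bits


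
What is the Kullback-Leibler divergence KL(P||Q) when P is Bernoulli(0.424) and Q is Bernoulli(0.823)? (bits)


KL = p*log2(p/q) + (1-p)*log2((1-p)/(1-q)) = 0.424*log2(0.424/0.823) + 0.576*log2(0.576/0.177) = 0.5748

0.5748 bits


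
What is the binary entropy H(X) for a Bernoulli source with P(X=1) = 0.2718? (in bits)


H = -p*log2(p) - (1-p)*log2(1-p). -0.2718*log2(0.2718) = 0.510816; -0.7282*log2(0.7282) = 0.333219. H = 0.510816 + 0.333219 = 0.844

0.844 bits


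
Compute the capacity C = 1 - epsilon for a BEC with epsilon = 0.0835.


C = 1 - epsilon = 1 - 0.0835 = 0.9165

0.9165 bits


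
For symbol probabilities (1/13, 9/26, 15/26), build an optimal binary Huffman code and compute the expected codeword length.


Huffman construction (repeatedly merge the two least-probable nodes; each merge adds 1 bit to every symbol beneath it): 1/13 + 9/26 = 11/26; 11/26 + 15/26 = 1. Resulting codeword lengths (in the order the probabilities were given): (2, 2, 1). L_avg = sum(p_i * l_i) = 1/13*2 + 9/26*2 + 15/26*1 = 37/26 = 1.4231

1.4231 bits


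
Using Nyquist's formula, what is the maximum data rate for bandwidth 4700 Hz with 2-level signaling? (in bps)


Rate = 2 * B * log2(M) = 2 * 4700 * 1.0 = 9400.0

9400.0 bps


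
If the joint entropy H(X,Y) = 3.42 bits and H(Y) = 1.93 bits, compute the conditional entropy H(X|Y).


H(X|Y) = H(X,Y) - H(Y) = 3.42 - 1.93 = 1.49

1.49 bits


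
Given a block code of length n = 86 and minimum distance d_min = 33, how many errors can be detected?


Detection capability = d_min - 1 = 33 - 1 = 32

32 errors


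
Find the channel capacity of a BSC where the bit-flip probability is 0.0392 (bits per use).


H(p) = -p*log2(p) - (1-p)*log2(1-p) = -0.0392*log2(0.0392) - 0.9608*log2(0.9608) = 0.183182 + 0.055430 = 0.2386. C = 1 - H(p) = 1 - 0.2386 = 0.7614

0.7614 bits


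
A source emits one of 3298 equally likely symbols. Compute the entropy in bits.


H = log2(n) = log2(3298) = 11.6874

11.6874 bits


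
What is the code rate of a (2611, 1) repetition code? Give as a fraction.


Rate = k/n = 1/2611

1/2611


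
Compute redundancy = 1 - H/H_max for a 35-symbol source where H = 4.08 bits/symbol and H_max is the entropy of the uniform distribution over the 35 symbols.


H_max = log2(K) = log2(35) = 5.1293 bits/symbol. Redundancy = 1 - H/H_max = 1 - 4.08/5.1293 = 1 - 0.7954 = 0.2046

0.2046


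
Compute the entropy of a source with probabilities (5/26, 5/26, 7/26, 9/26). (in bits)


H = -sum(p_i * log2(p_i)). Terms: -(5/26)*log2(5/26) = 0.457406; -(5/26)*log2(5/26) = 0.457406; -(7/26)*log2(7/26) = 0.509677; -(9/26)*log2(9/26) = 0.529794. H = 0.457406 + 0.457406 + 0.509677 + 0.529794 = 1.9543

1.9543 bits


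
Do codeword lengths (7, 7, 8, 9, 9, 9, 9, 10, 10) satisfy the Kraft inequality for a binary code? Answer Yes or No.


Kraft sum = sum(2^(-l_i)) = 0.0293, need <= 1. Result: satisfied (a binary prefix-free code with these lengths exists)

Yes


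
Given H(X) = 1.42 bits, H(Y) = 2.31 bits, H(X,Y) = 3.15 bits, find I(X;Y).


I(X;Y) = H(X) + H(Y) - H(X,Y) = 1.42 + 2.31 - 3.15 = 0.58

0.58 bits


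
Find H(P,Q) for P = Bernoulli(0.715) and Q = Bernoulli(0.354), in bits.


H(P,Q) = -p*log2(q) - (1-p)*log2(1-q). -0.715*log2(0.354) = 1.071198; -0.285*log2(0.646) = 0.179662. H(P,Q) = 1.071198 + 0.179662 = 1.2509

1.2509 bits


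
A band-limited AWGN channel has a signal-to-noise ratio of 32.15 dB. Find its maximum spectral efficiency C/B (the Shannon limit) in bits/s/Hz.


SNR_linear = 10^(32.15/10) = 1640.5898; C/B = log2(1 + SNR_linear) = log2(1 + 1640.5898) = 10.6809

10.6809 bits/s/Hz


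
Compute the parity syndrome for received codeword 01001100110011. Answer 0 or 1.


Syndrome = XOR of all bits = 0 XOR 1 XOR 0 XOR 0 XOR 1 XOR 1 XOR 0 XOR 0 XOR 1 XOR 1 XOR 0 XOR 0 XOR 1 XOR 1 = 1

1


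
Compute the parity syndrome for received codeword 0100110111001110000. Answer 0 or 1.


Syndrome = XOR of all bits = 0 XOR 1 XOR 0 XOR 0 XOR 1 XOR 1 XOR 0 XOR 1 XOR 1 XOR 1 XOR 0 XOR 0 XOR 1 XOR 1 XOR 1 XOR 0 XOR 0 XOR 0 XOR 0 = 1

1


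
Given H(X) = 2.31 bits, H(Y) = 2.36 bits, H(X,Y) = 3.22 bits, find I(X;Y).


I(X;Y) = H(X) + H(Y) - H(X,Y) = 2.31 + 2.36 - 3.22 = 1.45

1.45 bits


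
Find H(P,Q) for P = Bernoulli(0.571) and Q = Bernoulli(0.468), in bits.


H(P,Q) = -p*log2(q) - (1-p)*log2(1-q). -0.571*log2(0.468) = 0.625485; -0.429*log2(0.532) = 0.390605. H(P,Q) = 0.625485 + 0.390605 = 1.0161

1.0161 bits


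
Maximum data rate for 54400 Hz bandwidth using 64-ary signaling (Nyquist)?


Rate = 2 * B * log2(M) = 2 * 54400 * 6.0 = 652800.0

652800.0 bps


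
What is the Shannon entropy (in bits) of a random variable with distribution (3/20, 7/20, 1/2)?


H = -sum(p_i * log2(p_i)). Terms: -(3/20)*log2(3/20) = 0.410545; -(7/20)*log2(7/20) = 0.530101; -(1/2)*log2(1/2) = 0.500000. H = 0.410545 + 0.530101 + 0.500000 = 1.4406

1.4406 bits


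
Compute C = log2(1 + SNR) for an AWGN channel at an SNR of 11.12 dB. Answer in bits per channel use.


SNR_linear = 10^(11.12/10) = 12.942; C = log2(1 + SNR_linear) = log2(1 + 12.942) = 3.8014

3.8014 bits/channel use


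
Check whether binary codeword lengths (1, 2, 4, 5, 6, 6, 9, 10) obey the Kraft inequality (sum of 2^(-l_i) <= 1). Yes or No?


Kraft sum = sum(2^(-l_i)) = 0.8779, need <= 1. Result: satisfied (a binary prefix-free code with these lengths exists)

Yes


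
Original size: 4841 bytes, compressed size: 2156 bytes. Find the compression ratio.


Ratio = original / compressed = 4841 / 2156 = 2.2454

2.2454


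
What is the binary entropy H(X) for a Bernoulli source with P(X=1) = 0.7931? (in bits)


H = -p*log2(p) - (1-p)*log2(1-p). -0.7931*log2(0.7931) = 0.265233; -0.2069*log2(0.2069) = 0.470283. H = 0.265233 + 0.470283 = 0.7355

0.7355 bits


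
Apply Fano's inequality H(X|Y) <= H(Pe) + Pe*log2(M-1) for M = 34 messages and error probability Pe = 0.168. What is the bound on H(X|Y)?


H(Pe) = -Pe*log2(Pe) - (1-Pe)*log2(1-Pe) = -0.168*log2(0.168) - 0.832*log2(0.832) = 0.432342 + 0.220767 = 0.6531. Pe*log2(M-1) = 0.168*log2(33) = 0.847458. Bound = H(Pe) + Pe*log2(M-1) = 0.432342 + 0.220767 + 0.847458 = 1.5006

1.5006 bits


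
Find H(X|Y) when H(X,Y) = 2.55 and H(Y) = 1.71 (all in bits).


H(X|Y) = H(X,Y) - H(Y) = 2.55 - 1.71 = 0.84

0.84 bits


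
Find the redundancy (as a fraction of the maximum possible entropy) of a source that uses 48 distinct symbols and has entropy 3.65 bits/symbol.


H_max = log2(K) = log2(48) = 5.585 bits/symbol. Redundancy = 1 - H/H_max = 1 - 3.65/5.585 = 1 - 0.6535 = 0.3465

0.3465


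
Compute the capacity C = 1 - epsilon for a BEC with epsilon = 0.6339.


C = 1 - epsilon = 1 - 0.6339 = 0.3661

0.3661 bits


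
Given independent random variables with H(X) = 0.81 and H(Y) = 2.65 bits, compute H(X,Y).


For independent variables, H(X,Y) = H(X) + H(Y) = 0.81 + 2.65 = 3.46

3.46 bits


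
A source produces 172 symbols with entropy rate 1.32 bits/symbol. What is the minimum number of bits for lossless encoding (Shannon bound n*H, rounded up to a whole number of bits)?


Minimum bits >= n * H = 172 * 1.32 = 227.04, rounded up to a whole number of bits = 228

228 bits


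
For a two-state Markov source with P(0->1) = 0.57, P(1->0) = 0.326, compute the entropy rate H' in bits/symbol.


Stationary distribution: pi_0 = p10/(p01+p10) = 0.3638, pi_1 = 0.6362. Entropy rate H' = pi_0*H(p01) + pi_1*H(p10) = 0.3638*0.9858 + 0.6362*0.9108 = 0.9381

0.9381 bits/symbol


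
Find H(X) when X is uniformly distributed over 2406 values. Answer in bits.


H = log2(n) = log2(2406) = 11.2324

11.2324 bits


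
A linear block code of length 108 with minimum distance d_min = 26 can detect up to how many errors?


Detection capability = d_min - 1 = 26 - 1 = 25

25 errors


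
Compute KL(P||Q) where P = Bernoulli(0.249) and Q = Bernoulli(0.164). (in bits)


KL = p*log2(p/q) + (1-p)*log2((1-p)/(1-q)) = 0.249*log2(0.249/0.164) + 0.751*log2(0.751/0.836) = 0.0338

0.0338 bits


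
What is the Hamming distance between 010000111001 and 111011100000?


Count differing positions: ^ . ^ . ^ ^ . ^ ^ . . ^ = 7 differences

7


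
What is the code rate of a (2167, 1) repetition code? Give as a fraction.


Rate = k/n = 1/2167

1/2167


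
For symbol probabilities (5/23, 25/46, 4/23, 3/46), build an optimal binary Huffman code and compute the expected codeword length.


Huffman construction (repeatedly merge the two least-probable nodes; each merge adds 1 bit to every symbol beneath it): 3/46 + 4/23 = 11/46; 5/23 + 11/46 = 21/46; 21/46 + 25/46 = 1. Resulting codeword lengths (in the order the probabilities were given): (2, 1, 3, 3). L_avg = sum(p_i * l_i) = 5/23*2 + 25/46*1 + 4/23*3 + 3/46*3 = 39/23 = 1.6957

1.6957 bits


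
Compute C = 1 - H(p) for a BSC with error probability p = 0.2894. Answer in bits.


H(p) = -p*log2(p) - (1-p)*log2(1-p) = -0.2894*log2(0.2894) - 0.7106*log2(0.7106) = 0.517697 + 0.350248 = 0.8679. C = 1 - H(p) = 1 - 0.8679 = 0.1321

0.1321 bits


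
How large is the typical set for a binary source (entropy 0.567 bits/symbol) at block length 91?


log2|A_typical| = nH = 91 * 0.567 = 51.597, so |A_typical| ~ 2^51.597 = 3.406e+15

3.406e+15


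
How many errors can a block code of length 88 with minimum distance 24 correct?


Correction capability = floor((d-1)/2) = floor((24-1)/2) = 11

11 errors


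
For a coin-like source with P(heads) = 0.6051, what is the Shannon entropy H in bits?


H = -p*log2(p) - (1-p)*log2(1-p). -0.6051*log2(0.6051) = 0.438549; -0.3949*log2(0.3949) = 0.529340. H = 0.438549 + 0.529340 = 0.9679

0.9679 bits


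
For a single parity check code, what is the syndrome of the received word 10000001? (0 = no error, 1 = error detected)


Syndrome = XOR of all bits = 1 XOR 0 XOR 0 XOR 0 XOR 0 XOR 0 XOR 0 XOR 1 = 0

0


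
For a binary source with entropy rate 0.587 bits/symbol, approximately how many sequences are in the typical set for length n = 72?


log2|A_typical| = nH = 72 * 0.587 = 42.264, so |A_typical| ~ 2^42.264 = 5.281e+12

5.281e+12


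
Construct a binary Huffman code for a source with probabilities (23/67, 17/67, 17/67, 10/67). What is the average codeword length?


Huffman construction (repeatedly merge the two least-probable nodes; each merge adds 1 bit to every symbol beneath it): 10/67 + 17/67 = 27/67; 17/67 + 23/67 = 40/67; 27/67 + 40/67 = 1. Resulting codeword lengths (in the order the probabilities were given): (2, 2, 2, 2). L_avg = sum(p_i * l_i) = 23/67*2 + 17/67*2 + 17/67*2 + 10/67*2 = 2

2.0 bits


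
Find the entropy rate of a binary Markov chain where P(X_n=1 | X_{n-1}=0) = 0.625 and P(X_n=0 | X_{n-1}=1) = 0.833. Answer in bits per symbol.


Stationary distribution: pi_0 = p10/(p01+p10) = 0.5713, pi_1 = 0.4287. Entropy rate H' = pi_0*H(p01) + pi_1*H(p10) = 0.5713*0.9544 + 0.4287*0.6508 = 0.8243

0.8243 bits/symbol


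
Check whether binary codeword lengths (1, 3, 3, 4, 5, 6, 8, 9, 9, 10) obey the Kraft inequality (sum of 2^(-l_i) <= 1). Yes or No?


Kraft sum = sum(2^(-l_i)) = 0.8682, need <= 1. Result: satisfied (a binary prefix-free code with these lengths exists)

Yes


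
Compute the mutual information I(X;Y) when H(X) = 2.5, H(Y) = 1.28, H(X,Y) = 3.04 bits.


I(X;Y) = H(X) + H(Y) - H(X,Y) = 2.5 + 1.28 - 3.04 = 0.74

0.74 bits


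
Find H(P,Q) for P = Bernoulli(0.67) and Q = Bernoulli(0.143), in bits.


H(P,Q) = -p*log2(q) - (1-p)*log2(1-q). -0.67*log2(0.143) = 1.879962; -0.33*log2(0.857) = 0.073469. H(P,Q) = 1.879962 + 0.073469 = 1.9534

1.9534 bits


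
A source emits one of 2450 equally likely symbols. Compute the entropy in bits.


H = log2(n) = log2(2450) = 11.2586

11.2586 bits


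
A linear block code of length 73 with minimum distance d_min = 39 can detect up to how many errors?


Detection capability = d_min - 1 = 39 - 1 = 38

38 errors


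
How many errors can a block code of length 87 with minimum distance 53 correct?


Correction capability = floor((d-1)/2) = floor((53-1)/2) = 26

26 errors


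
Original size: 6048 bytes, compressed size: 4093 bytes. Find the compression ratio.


Ratio = original / compressed = 6048 / 4093 = 1.4776

1.4776


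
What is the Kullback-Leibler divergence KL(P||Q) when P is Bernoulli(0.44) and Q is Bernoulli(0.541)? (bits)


KL = p*log2(p/q) + (1-p)*log2((1-p)/(1-q)) = 0.44*log2(0.44/0.541) + 0.56*log2(0.56/0.459) = 0.0295

0.0295 bits


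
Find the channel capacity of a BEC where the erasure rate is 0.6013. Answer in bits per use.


C = 1 - epsilon = 1 - 0.6013 = 0.3987

0.3987 bits


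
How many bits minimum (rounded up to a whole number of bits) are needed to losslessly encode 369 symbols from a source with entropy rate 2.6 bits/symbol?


Minimum bits >= n * H = 369 * 2.6 = 959.4, rounded up to a whole number of bits = 960

960 bits


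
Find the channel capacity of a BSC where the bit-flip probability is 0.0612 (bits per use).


H(p) = -p*log2(p) - (1-p)*log2(1-p) = -0.0612*log2(0.0612) - 0.9388*log2(0.9388) = 0.246656 + 0.085534 = 0.3322. C = 1 - H(p) = 1 - 0.3322 = 0.6678

0.6678 bits


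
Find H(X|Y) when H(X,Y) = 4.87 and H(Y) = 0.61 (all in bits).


H(X|Y) = H(X,Y) - H(Y) = 4.87 - 0.61 = 4.26

4.26 bits


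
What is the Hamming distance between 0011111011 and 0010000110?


Count differing positions: . . . ^ ^ ^ ^ ^ . ^ = 6 differences

6


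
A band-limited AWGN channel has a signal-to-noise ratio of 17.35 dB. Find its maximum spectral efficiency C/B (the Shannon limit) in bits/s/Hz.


SNR_linear = 10^(17.35/10) = 54.325; C/B = log2(1 + SNR_linear) = log2(1 + 54.325) = 5.7899

5.7899 bits/s/Hz


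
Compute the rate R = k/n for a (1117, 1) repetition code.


Rate = k/n = 1/1117

1/1117


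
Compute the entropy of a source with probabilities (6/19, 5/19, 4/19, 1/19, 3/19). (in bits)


H = -sum(p_i * log2(p_i)). Terms: -(6/19)*log2(6/19) = 0.525147; -(5/19)*log2(5/19) = 0.506842; -(4/19)*log2(4/19) = 0.473248; -(1/19)*log2(1/19) = 0.223575; -(3/19)*log2(3/19) = 0.420468. H = 0.525147 + 0.506842 + 0.473248 + 0.223575 + 0.420468 = 2.1493

2.1493 bits


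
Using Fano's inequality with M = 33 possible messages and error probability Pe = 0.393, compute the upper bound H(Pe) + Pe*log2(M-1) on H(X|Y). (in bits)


H(Pe) = -Pe*log2(Pe) - (1-Pe)*log2(1-Pe) = -0.393*log2(0.393) - 0.607*log2(0.607) = 0.529528 + 0.437181 = 0.9667. Pe*log2(M-1) = 0.393*log2(32) = 1.965000. Bound = H(Pe) + Pe*log2(M-1) = 0.529528 + 0.437181 + 1.965000 = 2.9317

2.9317 bits


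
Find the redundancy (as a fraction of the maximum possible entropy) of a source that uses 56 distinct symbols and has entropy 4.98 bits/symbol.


H_max = log2(K) = log2(56) = 5.8074 bits/symbol. Redundancy = 1 - H/H_max = 1 - 4.98/5.8074 = 1 - 0.8575 = 0.1425

0.1425


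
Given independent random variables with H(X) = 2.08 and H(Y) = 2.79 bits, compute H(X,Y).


For independent variables, H(X,Y) = H(X) + H(Y) = 2.08 + 2.79 = 4.87

4.87 bits


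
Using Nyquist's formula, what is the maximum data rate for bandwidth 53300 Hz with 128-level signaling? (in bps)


Rate = 2 * B * log2(M) = 2 * 53300 * 7.0 = 746200.0

746200.0 bps


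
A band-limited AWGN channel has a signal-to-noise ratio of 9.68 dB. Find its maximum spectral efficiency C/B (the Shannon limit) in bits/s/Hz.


SNR_linear = 10^(9.68/10) = 9.2897; C/B = log2(1 + SNR_linear) = log2(1 + 9.2897) = 3.3631

3.3631 bits/s/Hz


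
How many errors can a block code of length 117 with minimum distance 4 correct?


Correction capability = floor((d-1)/2) = floor((4-1)/2) = 1

1 errors


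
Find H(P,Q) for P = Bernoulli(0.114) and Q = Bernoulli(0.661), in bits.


H(P,Q) = -p*log2(q) - (1-p)*log2(1-q). -0.114*log2(0.661) = 0.068090; -0.886*log2(0.339) = 1.382730. H(P,Q) = 0.068090 + 1.382730 = 1.4508

1.4508 bits


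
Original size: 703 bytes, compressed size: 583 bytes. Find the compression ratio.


Ratio = original / compressed = 703 / 583 = 1.2058

1.2058


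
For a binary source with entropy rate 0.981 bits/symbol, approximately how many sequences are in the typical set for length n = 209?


log2|A_typical| = nH = 209 * 0.981 = 205.029, so |A_typical| ~ 2^205.029 = 5.247e+61

5.247e+61


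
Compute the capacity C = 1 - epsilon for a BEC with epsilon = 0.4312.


C = 1 - epsilon = 1 - 0.4312 = 0.5688

0.5688 bits


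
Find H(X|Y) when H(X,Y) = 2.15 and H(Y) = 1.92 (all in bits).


H(X|Y) = H(X,Y) - H(Y) = 2.15 - 1.92 = 0.23

0.23 bits


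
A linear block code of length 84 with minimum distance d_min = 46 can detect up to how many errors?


Detection capability = d_min - 1 = 46 - 1 = 45

45 errors


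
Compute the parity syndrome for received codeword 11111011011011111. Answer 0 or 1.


Syndrome = XOR of all bits = 1 XOR 1 XOR 1 XOR 1 XOR 1 XOR 0 XOR 1 XOR 1 XOR 0 XOR 1 XOR 1 XOR 0 XOR 1 XOR 1 XOR 1 XOR 1 XOR 1 = 0

0


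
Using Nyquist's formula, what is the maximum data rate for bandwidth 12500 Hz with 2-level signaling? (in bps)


Rate = 2 * B * log2(M) = 2 * 12500 * 1.0 = 25000.0

25000.0 bps


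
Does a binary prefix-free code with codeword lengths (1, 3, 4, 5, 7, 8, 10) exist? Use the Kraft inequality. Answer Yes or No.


Kraft sum = sum(2^(-l_i)) = 0.7314, need <= 1. Result: satisfied (a binary prefix-free code with these lengths exists)

Yes


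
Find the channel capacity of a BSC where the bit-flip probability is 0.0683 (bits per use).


H(p) = -p*log2(p) - (1-p)*log2(1-p) = -0.0683*log2(0.0683) - 0.9317*log2(0.9317) = 0.264456 + 0.095092 = 0.3595. C = 1 - H(p) = 1 - 0.3595 = 0.6405

0.6405 bits


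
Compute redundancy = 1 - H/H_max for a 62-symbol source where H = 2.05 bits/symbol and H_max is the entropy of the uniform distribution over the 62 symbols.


H_max = log2(K) = log2(62) = 5.9542 bits/symbol. Redundancy = 1 - H/H_max = 1 - 2.05/5.9542 = 1 - 0.3443 = 0.6557

0.6557


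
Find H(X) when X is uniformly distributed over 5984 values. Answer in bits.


H = log2(n) = log2(5984) = 12.5469

12.5469 bits


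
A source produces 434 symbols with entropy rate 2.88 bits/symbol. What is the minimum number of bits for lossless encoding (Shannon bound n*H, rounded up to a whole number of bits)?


Minimum bits >= n * H = 434 * 2.88 = 1249.92, rounded up to a whole number of bits = 1250

1250 bits


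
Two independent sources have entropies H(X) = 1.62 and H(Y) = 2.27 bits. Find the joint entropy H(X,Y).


For independent variables, H(X,Y) = H(X) + H(Y) = 1.62 + 2.27 = 3.89

3.89 bits


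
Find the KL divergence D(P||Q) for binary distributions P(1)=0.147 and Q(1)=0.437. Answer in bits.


KL = p*log2(p/q) + (1-p)*log2((1-p)/(1-q)) = 0.147*log2(0.147/0.437) + 0.853*log2(0.853/0.563) = 0.2802

0.2802 bits


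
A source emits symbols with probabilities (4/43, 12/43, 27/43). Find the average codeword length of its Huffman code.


Huffman construction (repeatedly merge the two least-probable nodes; each merge adds 1 bit to every symbol beneath it): 4/43 + 12/43 = 16/43; 16/43 + 27/43 = 1. Resulting codeword lengths (in the order the probabilities were given): (2, 2, 1). L_avg = sum(p_i * l_i) = 4/43*2 + 12/43*2 + 27/43*1 = 59/43 = 1.3721

1.3721 bits


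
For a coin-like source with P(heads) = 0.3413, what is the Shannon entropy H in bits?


H = -p*log2(p) - (1-p)*log2(1-p). -0.3413*log2(0.3413) = 0.529318; -0.6587*log2(0.6587) = 0.396739. H = 0.529318 + 0.396739 = 0.9261

0.9261 bits


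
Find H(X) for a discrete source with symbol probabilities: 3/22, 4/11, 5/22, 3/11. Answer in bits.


H = -sum(p_i * log2(p_i)). Terms: -(3/22)*log2(3/22) = 0.391973; -(4/11)*log2(4/11) = 0.530702; -(5/22)*log2(5/22) = 0.485796; -(3/11)*log2(3/11) = 0.511219. H = 0.391973 + 0.530702 + 0.485796 + 0.511219 = 1.9197

1.9197 bits


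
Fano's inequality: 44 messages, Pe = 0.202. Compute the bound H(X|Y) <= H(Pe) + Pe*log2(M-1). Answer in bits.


H(Pe) = -Pe*log2(Pe) - (1-Pe)*log2(1-Pe) = -0.202*log2(0.202) - 0.798*log2(0.798) = 0.466130 + 0.259780 = 0.7259. Pe*log2(M-1) = 0.202*log2(43) = 1.096105. Bound = H(Pe) + Pe*log2(M-1) = 0.466130 + 0.259780 + 1.096105 = 1.822

1.822 bits


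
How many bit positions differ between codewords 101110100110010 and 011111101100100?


Count differing positions: ^ ^ . . . ^ . . ^ . ^ . ^ ^ . = 7 differences

7


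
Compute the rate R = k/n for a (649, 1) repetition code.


Rate = k/n = 1/649

1/649


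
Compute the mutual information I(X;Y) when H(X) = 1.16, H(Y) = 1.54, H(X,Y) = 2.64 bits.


I(X;Y) = H(X) + H(Y) - H(X,Y) = 1.16 + 1.54 - 2.64 = 0.06

0.06 bits


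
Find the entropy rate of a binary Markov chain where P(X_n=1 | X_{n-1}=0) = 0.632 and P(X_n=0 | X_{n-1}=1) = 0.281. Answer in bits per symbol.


Stationary distribution: pi_0 = p10/(p01+p10) = 0.3078, pi_1 = 0.6922. Entropy rate H' = pi_0*H(p01) + pi_1*H(p10) = 0.3078*0.9491 + 0.6922*0.8568 = 0.8852

0.8852 bits/symbol


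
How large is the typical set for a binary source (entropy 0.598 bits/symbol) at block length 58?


log2|A_typical| = nH = 58 * 0.598 = 34.684, so |A_typical| ~ 2^34.684 = 2.760e+10

2.760e+10


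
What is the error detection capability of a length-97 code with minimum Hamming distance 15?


Detection capability = d_min - 1 = 15 - 1 = 14

14 errors


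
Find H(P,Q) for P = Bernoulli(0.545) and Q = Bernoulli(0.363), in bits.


H(P,Q) = -p*log2(q) - (1-p)*log2(1-q). -0.545*log2(0.363) = 0.796767; -0.455*log2(0.637) = 0.296039. H(P,Q) = 0.796767 + 0.296039 = 1.0928

1.0928 bits


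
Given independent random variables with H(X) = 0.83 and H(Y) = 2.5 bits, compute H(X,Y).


For independent variables, H(X,Y) = H(X) + H(Y) = 0.83 + 2.5 = 3.33

3.33 bits


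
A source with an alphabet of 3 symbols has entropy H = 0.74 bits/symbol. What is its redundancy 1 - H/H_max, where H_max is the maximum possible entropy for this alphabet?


H_max = log2(K) = log2(3) = 1.585 bits/symbol. Redundancy = 1 - H/H_max = 1 - 0.74/1.585 = 1 - 0.4669 = 0.5331

0.5331


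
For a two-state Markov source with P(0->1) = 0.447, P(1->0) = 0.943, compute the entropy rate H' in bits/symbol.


Stationary distribution: pi_0 = p10/(p01+p10) = 0.6784, pi_1 = 0.3216. Entropy rate H' = pi_0*H(p01) + pi_1*H(p10) = 0.6784*0.9919 + 0.3216*0.3154 = 0.7743

0.7743 bits/symbol


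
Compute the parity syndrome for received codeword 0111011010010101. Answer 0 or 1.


Syndrome = XOR of all bits = 0 XOR 1 XOR 1 XOR 1 XOR 0 XOR 1 XOR 1 XOR 0 XOR 1 XOR 0 XOR 0 XOR 1 XOR 0 XOR 1 XOR 0 XOR 1 = 1

1


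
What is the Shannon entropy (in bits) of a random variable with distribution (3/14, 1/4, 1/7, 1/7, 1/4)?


H = -sum(p_i * log2(p_i)). Terms: -(3/14)*log2(3/14) = 0.476227; -(1/4)*log2(1/4) = 0.500000; -(1/7)*log2(1/7) = 0.401051; -(1/7)*log2(1/7) = 0.401051; -(1/4)*log2(1/4) = 0.500000. H = 0.476227 + 0.500000 + 0.401051 + 0.401051 + 0.500000 = 2.2783

2.2783 bits
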